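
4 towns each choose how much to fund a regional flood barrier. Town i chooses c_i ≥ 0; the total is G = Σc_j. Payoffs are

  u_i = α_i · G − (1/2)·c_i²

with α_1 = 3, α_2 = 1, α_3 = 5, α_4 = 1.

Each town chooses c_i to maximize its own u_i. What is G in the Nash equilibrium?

10

Town i's FOC: ∂u_i/∂c_i = α_i − c_i = 0, so c_i* = α_i.
NE contributions = (3, 1, 5, 1); G = 10.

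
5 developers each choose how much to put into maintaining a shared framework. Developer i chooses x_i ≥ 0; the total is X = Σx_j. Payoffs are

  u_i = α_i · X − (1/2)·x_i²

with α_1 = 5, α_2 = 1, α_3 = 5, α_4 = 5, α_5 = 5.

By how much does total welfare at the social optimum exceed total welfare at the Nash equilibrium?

Developer i's FOC: ∂u_i/∂x_i = α_i − x_i = 0, so x_i* = α_i.
NE contributions = (5, 1, 5, 5, 5); X = 21.
W^NE = (Σα)·X − ½Σα_i² = 21² − ½·101 = 390.5.
Planner sets x_i = Σα_j = 21 for every i, so X^SO = 5·21 = 105.
W^SO = (Σα)·X^SO − ½·5·(Σα)² = (5/2)·21² = 1102.5.
Deadweight loss = W^SO − W^NE = 712.

712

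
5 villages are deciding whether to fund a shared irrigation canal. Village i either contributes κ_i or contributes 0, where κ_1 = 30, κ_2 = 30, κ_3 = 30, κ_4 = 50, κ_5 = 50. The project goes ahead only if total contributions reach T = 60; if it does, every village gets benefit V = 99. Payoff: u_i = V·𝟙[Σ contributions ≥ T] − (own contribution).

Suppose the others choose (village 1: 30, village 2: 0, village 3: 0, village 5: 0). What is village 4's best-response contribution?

50

Others' total = 30. Contributing 50 brings total to 80 ≥ 60: gain V − κ_4 = 49.
Best response: 50.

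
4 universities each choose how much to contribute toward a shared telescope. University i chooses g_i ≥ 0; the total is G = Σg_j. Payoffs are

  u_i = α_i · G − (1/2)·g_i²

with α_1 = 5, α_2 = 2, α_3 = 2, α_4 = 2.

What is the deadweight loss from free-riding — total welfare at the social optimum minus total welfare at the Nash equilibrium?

139.5

University i's FOC: ∂u_i/∂g_i = α_i − g_i = 0, so g_i* = α_i.
NE contributions = (5, 2, 2, 2); G = 11.
W^NE = (Σα)·G − ½Σα_i² = 11² − ½·37 = 102.5.
Planner sets g_i = Σα_j = 11 for every i, so G^SO = 4·11 = 44.
W^SO = (Σα)·G^SO − ½·4·(Σα)² = (4/2)·11² = 242.
Deadweight loss = W^SO − W^NE = 139.5.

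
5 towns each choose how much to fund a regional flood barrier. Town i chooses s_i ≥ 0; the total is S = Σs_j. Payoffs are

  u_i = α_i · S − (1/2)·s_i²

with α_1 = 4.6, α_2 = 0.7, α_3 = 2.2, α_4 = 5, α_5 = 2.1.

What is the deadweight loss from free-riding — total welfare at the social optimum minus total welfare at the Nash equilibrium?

Town i's FOC: ∂u_i/∂s_i = α_i − s_i = 0, so s_i* = α_i.
NE contributions = (4.6, 0.7, 2.2, 5, 2.1); S = 14.6.
W^NE = (Σα)·S − ½Σα_i² = 14.6² − ½·55.9 = 185.21.
Planner sets s_i = Σα_j = 14.6 for every i, so S^SO = 5·14.6 = 73.
W^SO = (Σα)·S^SO − ½·5·(Σα)² = (5/2)·14.6² = 532.9.
Deadweight loss = W^SO − W^NE = 347.69.

347.69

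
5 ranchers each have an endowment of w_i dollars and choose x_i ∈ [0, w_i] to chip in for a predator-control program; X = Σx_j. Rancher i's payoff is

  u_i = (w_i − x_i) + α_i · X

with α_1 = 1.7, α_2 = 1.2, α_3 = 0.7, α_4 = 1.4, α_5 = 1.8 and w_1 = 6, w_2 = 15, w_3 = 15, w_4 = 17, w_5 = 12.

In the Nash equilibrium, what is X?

∂u_i/∂x_i = α_i − 1, so rancher i contributes w_i if α_i > 1, else 0.
α_i > 1 for i ∈ {1, 2, 4, 5}; NE contributions (6, 15, 0, 17, 12), X = 50.

50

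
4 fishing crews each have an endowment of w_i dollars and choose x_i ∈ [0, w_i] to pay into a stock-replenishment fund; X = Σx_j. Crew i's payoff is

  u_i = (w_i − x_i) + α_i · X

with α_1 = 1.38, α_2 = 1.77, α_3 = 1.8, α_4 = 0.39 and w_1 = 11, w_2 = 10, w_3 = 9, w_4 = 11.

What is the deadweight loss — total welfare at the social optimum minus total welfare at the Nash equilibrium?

∂u_i/∂x_i = α_i − 1, so crew i contributes w_i if α_i > 1, else 0.
α_i > 1 for i ∈ {1, 2, 3}; NE contributions (11, 10, 9, 0), X = 30.
W^NE = Σw_i − X^NE + (Σα_i)·X^NE = 41 + 4.34·30 = 171.2.
Planner: ∂(Σu_j)/∂x_i = Σα_j − 1 = 4.34 > 0, so everyone contributes w_i; X^SO = 41, W^SO = 41 + 4.34·41 = 218.94.
Deadweight loss = 47.74.

47.74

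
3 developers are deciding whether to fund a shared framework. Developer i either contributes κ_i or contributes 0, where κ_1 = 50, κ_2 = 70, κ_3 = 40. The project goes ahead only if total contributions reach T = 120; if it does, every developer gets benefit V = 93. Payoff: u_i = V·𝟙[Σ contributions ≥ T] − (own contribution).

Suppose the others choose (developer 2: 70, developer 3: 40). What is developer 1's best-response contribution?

50

Others' total = 110. Contributing 50 brings total to 160 ≥ 120: gain V − κ_1 = 43.
Best response: 50.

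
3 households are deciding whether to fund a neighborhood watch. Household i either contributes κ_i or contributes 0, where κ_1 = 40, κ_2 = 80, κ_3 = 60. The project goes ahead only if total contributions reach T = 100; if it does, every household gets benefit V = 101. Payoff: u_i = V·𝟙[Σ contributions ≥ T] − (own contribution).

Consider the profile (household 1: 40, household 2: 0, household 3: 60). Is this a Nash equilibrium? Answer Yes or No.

Yes

Total = 100 ≥ 100: provided.
Household 1 (pledges 40, payoff 61): dropping to 0 → total 60, payoff 0. No gain.
Household 2 (pledges 0, payoff 101): pledging 80 → total 180, payoff 21. No gain.
Household 3 (pledges 60, payoff 41): dropping to 0 → total 40, payoff 0. No gain.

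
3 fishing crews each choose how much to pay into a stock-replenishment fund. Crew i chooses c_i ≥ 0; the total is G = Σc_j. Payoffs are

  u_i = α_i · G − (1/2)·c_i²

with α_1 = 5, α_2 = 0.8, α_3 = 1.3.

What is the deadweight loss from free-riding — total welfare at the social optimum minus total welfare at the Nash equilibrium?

Crew i's FOC: ∂u_i/∂c_i = α_i − c_i = 0, so c_i* = α_i.
NE contributions = (5, 0.8, 1.3); G = 7.1.
W^NE = (Σα)·G − ½Σα_i² = 7.1² − ½·27.33 = 36.745.
Planner sets c_i = Σα_j = 7.1 for every i, so G^SO = 3·7.1 = 21.3.
W^SO = (Σα)·G^SO − ½·3·(Σα)² = (3/2)·7.1² = 75.615.
Deadweight loss = W^SO − W^NE = 38.87.

38.87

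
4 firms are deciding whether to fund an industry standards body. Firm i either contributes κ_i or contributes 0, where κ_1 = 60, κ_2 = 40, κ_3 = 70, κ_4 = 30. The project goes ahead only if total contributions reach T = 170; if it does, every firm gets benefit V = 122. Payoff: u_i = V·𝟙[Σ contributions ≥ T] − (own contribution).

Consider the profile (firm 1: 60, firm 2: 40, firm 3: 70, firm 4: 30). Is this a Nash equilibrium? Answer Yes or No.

No

Total = 200 ≥ 170: provided.
Firm 1 (pledges 60, payoff 62): dropping to 0 → total 140, payoff 0. No gain.
Firm 2 (pledges 40, payoff 82): dropping to 0 → total 160, payoff 0. No gain.
Firm 3 (pledges 70, payoff 52): dropping to 0 → total 130, payoff 0. No gain.
Firm 4 (pledges 30, payoff 92): dropping to 0 → total 170, payoff 122. Profitable deviation.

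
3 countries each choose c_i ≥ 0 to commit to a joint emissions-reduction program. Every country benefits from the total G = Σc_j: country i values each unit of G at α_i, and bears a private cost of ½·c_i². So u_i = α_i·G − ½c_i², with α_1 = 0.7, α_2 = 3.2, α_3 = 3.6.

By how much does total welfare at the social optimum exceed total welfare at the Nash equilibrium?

39.97

Country i's FOC: ∂u_i/∂c_i = α_i − c_i = 0, so c_i* = α_i.
NE contributions = (0.7, 3.2, 3.6); G = 7.5.
W^NE = (Σα)·G − ½Σα_i² = 7.5² − ½·23.69 = 44.405.
Planner sets c_i = Σα_j = 7.5 for every i, so G^SO = 3·7.5 = 22.5.
W^SO = (Σα)·G^SO − ½·3·(Σα)² = (3/2)·7.5² = 84.375.
Deadweight loss = W^SO − W^NE = 39.97.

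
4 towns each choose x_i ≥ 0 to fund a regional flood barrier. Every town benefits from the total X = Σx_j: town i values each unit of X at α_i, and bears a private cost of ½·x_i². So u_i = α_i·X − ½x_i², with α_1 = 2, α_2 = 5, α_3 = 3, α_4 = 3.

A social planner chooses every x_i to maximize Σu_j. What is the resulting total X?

Planner FOC: ∂(Σu_j)/∂x_i = (Σα_j) − x_i = 0, so x_i^SO = Σα_j = 13 for every i; X^SO = 52.

52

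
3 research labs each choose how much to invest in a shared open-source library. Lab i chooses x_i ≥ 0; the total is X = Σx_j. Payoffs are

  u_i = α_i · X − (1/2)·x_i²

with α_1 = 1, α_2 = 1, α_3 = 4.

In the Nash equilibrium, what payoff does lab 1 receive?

Lab i's FOC: ∂u_i/∂x_i = α_i − x_i = 0, so x_i* = α_i.
NE contributions = (1, 1, 4); X = 6.
u_1 = α_1·X − ½·(x_1)² = 1·6 − ½·1² = 5.5.

5.5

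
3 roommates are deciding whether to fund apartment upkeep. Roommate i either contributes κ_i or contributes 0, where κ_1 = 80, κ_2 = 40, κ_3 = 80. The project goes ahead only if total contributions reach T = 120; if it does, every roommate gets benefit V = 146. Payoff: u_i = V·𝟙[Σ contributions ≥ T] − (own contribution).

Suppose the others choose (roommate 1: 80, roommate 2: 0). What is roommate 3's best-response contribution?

Others' total = 80. Contributing 80 brings total to 160 ≥ 120: gain V − κ_3 = 66.
Best response: 80.

80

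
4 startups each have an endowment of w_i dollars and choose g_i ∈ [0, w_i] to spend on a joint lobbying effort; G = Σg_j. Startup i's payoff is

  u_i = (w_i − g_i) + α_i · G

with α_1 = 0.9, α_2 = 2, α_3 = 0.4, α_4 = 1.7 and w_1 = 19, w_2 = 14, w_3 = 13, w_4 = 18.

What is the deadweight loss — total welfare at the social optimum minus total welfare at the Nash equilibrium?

128

∂u_i/∂g_i = α_i − 1, so startup i contributes w_i if α_i > 1, else 0.
α_i > 1 for i ∈ {2, 4}; NE contributions (0, 14, 0, 18), G = 32.
W^NE = Σw_i − G^NE + (Σα_i)·G^NE = 64 + 4·32 = 192.
Planner: ∂(Σu_j)/∂g_i = Σα_j − 1 = 4 > 0, so everyone contributes w_i; G^SO = 64, W^SO = 64 + 4·64 = 320.
Deadweight loss = 128.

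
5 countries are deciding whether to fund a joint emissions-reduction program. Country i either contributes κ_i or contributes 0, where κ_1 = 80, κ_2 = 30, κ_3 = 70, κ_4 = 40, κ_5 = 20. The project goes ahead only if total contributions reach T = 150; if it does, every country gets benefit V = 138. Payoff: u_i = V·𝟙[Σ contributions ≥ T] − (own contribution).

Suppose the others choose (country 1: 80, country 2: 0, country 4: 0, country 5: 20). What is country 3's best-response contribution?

Others' total = 100. Contributing 70 brings total to 170 ≥ 150: gain V − κ_3 = 68.
Best response: 70.

70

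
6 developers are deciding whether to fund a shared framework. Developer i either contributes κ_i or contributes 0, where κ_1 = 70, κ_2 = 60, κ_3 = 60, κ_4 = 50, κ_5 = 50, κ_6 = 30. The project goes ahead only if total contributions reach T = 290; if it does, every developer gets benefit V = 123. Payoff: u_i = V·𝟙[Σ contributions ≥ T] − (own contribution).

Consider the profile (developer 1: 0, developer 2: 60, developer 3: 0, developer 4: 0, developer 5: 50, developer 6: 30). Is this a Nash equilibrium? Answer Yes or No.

No

Total = 140 < 290: not provided.
Developer 1 (pledges 0, payoff 0): pledging 70 → total 210, payoff -70. No gain.
Developer 2 (pledges 60, payoff -60): dropping to 0 → total 80, payoff 0. Profitable deviation.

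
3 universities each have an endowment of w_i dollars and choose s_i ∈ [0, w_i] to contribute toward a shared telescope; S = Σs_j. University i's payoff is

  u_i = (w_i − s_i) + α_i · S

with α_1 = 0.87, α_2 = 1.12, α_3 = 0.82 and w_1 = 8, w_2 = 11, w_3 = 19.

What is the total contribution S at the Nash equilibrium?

∂u_i/∂s_i = α_i − 1, so university i contributes w_i if α_i > 1, else 0.
α_i > 1 for i ∈ {2}; NE contributions (0, 11, 0), S = 11.

11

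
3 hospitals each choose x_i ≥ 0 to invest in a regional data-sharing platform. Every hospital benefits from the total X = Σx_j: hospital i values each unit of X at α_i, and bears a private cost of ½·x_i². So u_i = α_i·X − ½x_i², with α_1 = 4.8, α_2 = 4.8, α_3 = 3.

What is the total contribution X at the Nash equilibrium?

12.6

Hospital i's FOC: ∂u_i/∂x_i = α_i − x_i = 0, so x_i* = α_i.
NE contributions = (4.8, 4.8, 3); X = 12.6.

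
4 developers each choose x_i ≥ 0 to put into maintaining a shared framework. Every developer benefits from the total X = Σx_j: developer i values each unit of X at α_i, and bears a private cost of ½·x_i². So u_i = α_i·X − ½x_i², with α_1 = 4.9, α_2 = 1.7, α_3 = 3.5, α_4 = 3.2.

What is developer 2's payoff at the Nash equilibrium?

Developer i's FOC: ∂u_i/∂x_i = α_i − x_i = 0, so x_i* = α_i.
NE contributions = (4.9, 1.7, 3.5, 3.2); X = 13.3.
u_2 = α_2·X − ½·(x_2)² = 1.7·13.3 − ½·1.7² = 21.165.

21.165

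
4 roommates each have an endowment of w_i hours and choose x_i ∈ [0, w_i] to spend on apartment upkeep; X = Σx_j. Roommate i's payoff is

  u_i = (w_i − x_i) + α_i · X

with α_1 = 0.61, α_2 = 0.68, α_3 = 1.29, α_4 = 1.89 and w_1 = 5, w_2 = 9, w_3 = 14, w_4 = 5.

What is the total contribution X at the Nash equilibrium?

19

∂u_i/∂x_i = α_i − 1, so roommate i contributes w_i if α_i > 1, else 0.
α_i > 1 for i ∈ {3, 4}; NE contributions (0, 0, 14, 5), X = 19.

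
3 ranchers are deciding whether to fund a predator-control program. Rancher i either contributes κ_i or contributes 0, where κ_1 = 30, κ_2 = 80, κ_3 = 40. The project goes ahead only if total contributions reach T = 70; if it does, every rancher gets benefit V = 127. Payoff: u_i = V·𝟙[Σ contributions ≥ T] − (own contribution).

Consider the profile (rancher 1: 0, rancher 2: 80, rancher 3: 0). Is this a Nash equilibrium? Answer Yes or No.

Total = 80 ≥ 70: provided.
Rancher 1 (pledges 0, payoff 127): pledging 30 → total 110, payoff 97. No gain.
Rancher 2 (pledges 80, payoff 47): dropping to 0 → total 0, payoff 0. No gain.
Rancher 3 (pledges 0, payoff 127): pledging 40 → total 120, payoff 87. No gain.

Yes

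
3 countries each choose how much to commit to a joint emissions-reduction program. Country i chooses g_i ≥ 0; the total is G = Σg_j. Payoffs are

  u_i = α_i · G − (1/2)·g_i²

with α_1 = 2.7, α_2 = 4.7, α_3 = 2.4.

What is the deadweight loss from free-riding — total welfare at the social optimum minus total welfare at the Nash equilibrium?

Country i's FOC: ∂u_i/∂g_i = α_i − g_i = 0, so g_i* = α_i.
NE contributions = (2.7, 4.7, 2.4); G = 9.8.
W^NE = (Σα)·G − ½Σα_i² = 9.8² − ½·35.14 = 78.47.
Planner sets g_i = Σα_j = 9.8 for every i, so G^SO = 3·9.8 = 29.4.
W^SO = (Σα)·G^SO − ½·3·(Σα)² = (3/2)·9.8² = 144.06.
Deadweight loss = W^SO − W^NE = 65.59.

65.59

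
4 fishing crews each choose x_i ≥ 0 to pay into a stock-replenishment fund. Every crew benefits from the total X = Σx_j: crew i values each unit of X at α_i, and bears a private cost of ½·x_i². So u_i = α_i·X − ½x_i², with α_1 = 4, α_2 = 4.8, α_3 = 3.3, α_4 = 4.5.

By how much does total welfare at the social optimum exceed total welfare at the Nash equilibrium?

310.65

Crew i's FOC: ∂u_i/∂x_i = α_i − x_i = 0, so x_i* = α_i.
NE contributions = (4, 4.8, 3.3, 4.5); X = 16.6.
W^NE = (Σα)·X − ½Σα_i² = 16.6² − ½·70.18 = 240.47.
Planner sets x_i = Σα_j = 16.6 for every i, so X^SO = 4·16.6 = 66.4.
W^SO = (Σα)·X^SO − ½·4·(Σα)² = (4/2)·16.6² = 551.12.
Deadweight loss = W^SO − W^NE = 310.65.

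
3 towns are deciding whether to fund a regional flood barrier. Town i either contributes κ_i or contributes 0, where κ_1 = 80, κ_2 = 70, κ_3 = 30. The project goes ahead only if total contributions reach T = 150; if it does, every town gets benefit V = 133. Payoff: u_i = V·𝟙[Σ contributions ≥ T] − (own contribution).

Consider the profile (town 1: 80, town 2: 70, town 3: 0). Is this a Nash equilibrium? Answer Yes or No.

Yes

Total = 150 ≥ 150: provided.
Town 1 (pledges 80, payoff 53): dropping to 0 → total 70, payoff 0. No gain.
Town 2 (pledges 70, payoff 63): dropping to 0 → total 80, payoff 0. No gain.
Town 3 (pledges 0, payoff 133): pledging 30 → total 180, payoff 103. No gain.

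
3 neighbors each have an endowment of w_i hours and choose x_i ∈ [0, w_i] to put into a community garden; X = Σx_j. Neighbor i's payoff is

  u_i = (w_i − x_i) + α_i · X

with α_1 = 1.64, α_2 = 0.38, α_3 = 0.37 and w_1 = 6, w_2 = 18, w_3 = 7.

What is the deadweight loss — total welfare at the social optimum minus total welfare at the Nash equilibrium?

34.75

∂u_i/∂x_i = α_i − 1, so neighbor i contributes w_i if α_i > 1, else 0.
α_i > 1 for i ∈ {1}; NE contributions (6, 0, 0), X = 6.
W^NE = Σw_i − X^NE + (Σα_i)·X^NE = 31 + 1.39·6 = 39.34.
Planner: ∂(Σu_j)/∂x_i = Σα_j − 1 = 1.39 > 0, so everyone contributes w_i; X^SO = 31, W^SO = 31 + 1.39·31 = 74.09.
Deadweight loss = 34.75.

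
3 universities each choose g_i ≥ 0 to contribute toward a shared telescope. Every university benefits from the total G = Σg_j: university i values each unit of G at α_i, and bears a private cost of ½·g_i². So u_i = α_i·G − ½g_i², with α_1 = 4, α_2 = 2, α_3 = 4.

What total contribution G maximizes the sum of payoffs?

Planner FOC: ∂(Σu_j)/∂g_i = (Σα_j) − g_i = 0, so g_i^SO = Σα_j = 10 for every i; G^SO = 30.

30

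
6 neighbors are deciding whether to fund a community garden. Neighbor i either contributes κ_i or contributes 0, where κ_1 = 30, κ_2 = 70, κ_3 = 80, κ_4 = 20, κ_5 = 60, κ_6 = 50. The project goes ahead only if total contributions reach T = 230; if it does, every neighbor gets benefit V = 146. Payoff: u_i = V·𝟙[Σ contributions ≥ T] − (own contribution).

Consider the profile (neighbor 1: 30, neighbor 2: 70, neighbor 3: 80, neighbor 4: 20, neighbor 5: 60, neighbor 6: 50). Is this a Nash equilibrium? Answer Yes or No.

Total = 310 ≥ 230: provided.
Neighbor 1 (pledges 30, payoff 116): dropping to 0 → total 280, payoff 146. Profitable deviation.

No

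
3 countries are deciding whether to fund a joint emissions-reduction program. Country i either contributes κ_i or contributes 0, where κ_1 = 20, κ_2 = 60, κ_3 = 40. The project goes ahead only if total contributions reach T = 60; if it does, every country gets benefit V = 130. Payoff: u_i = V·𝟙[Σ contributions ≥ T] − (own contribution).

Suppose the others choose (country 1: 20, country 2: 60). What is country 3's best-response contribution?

Others' total = 80 ≥ 60; contributing adds cost 40 for no extra benefit.
Best response: 0.

0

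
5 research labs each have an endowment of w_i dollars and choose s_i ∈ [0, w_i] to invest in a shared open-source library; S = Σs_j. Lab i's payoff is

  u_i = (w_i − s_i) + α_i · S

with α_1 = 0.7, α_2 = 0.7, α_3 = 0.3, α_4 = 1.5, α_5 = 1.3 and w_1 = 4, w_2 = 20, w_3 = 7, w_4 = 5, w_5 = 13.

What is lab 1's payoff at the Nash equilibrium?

∂u_i/∂s_i = α_i − 1, so lab i contributes w_i if α_i > 1, else 0.
α_i > 1 for i ∈ {4, 5}; NE contributions (0, 0, 0, 5, 13), S = 18.
u_1 = (4 − 0) + 0.7·18 = 16.6.

16.6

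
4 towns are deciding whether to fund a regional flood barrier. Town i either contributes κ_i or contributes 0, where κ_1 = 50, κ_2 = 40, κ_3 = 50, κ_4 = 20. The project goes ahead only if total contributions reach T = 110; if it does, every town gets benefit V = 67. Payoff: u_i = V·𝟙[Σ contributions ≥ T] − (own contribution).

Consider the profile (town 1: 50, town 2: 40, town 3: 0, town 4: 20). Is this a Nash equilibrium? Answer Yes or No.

Total = 110 ≥ 110: provided.
Town 1 (pledges 50, payoff 17): dropping to 0 → total 60, payoff 0. No gain.
Town 2 (pledges 40, payoff 27): dropping to 0 → total 70, payoff 0. No gain.
Town 3 (pledges 0, payoff 67): pledging 50 → total 160, payoff 17. No gain.
Town 4 (pledges 20, payoff 47): dropping to 0 → total 90, payoff 0. No gain.

Yes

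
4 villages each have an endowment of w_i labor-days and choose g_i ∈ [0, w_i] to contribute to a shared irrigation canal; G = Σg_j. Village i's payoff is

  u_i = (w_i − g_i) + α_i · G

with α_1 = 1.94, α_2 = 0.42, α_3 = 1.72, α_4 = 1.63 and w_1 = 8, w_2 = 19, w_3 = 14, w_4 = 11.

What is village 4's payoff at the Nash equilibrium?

53.79

∂u_i/∂g_i = α_i − 1, so village i contributes w_i if α_i > 1, else 0.
α_i > 1 for i ∈ {1, 3, 4}; NE contributions (8, 0, 14, 11), G = 33.
u_4 = (11 − 11) + 1.63·33 = 53.79.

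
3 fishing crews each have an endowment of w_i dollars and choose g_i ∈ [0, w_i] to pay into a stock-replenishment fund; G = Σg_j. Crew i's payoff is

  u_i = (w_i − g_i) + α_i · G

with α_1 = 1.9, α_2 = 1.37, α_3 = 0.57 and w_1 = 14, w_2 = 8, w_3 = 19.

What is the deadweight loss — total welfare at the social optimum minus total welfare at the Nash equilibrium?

∂u_i/∂g_i = α_i − 1, so crew i contributes w_i if α_i > 1, else 0.
α_i > 1 for i ∈ {1, 2}; NE contributions (14, 8, 0), G = 22.
W^NE = Σw_i − G^NE + (Σα_i)·G^NE = 41 + 2.84·22 = 103.48.
Planner: ∂(Σu_j)/∂g_i = Σα_j − 1 = 2.84 > 0, so everyone contributes w_i; G^SO = 41, W^SO = 41 + 2.84·41 = 157.44.
Deadweight loss = 53.96.

53.96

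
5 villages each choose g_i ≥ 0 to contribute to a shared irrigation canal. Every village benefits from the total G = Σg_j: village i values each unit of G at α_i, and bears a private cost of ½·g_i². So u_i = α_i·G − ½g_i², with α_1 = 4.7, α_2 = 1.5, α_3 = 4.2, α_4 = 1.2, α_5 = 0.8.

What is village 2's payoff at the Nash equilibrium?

Village i's FOC: ∂u_i/∂g_i = α_i − g_i = 0, so g_i* = α_i.
NE contributions = (4.7, 1.5, 4.2, 1.2, 0.8); G = 12.4.
u_2 = α_2·G − ½·(g_2)² = 1.5·12.4 − ½·1.5² = 17.475.

17.475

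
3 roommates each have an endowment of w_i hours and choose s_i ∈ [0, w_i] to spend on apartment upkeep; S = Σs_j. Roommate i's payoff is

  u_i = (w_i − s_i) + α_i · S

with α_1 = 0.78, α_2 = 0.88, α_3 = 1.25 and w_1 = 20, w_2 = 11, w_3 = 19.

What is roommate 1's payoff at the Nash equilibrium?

∂u_i/∂s_i = α_i − 1, so roommate i contributes w_i if α_i > 1, else 0.
α_i > 1 for i ∈ {3}; NE contributions (0, 0, 19), S = 19.
u_1 = (20 − 0) + 0.78·19 = 34.82.

34.82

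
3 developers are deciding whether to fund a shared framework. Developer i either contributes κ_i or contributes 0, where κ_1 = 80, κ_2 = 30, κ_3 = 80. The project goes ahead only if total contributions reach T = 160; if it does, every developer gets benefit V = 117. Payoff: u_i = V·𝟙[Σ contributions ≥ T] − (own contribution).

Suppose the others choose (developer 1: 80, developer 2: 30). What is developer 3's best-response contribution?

80

Others' total = 110. Contributing 80 brings total to 190 ≥ 160: gain V − κ_3 = 37.
Best response: 80.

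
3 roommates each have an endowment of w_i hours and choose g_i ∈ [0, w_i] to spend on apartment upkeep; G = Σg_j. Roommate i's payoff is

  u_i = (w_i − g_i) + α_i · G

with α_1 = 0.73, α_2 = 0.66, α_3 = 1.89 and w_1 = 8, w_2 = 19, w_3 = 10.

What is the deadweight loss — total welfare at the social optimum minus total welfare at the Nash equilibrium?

61.56

∂u_i/∂g_i = α_i − 1, so roommate i contributes w_i if α_i > 1, else 0.
α_i > 1 for i ∈ {3}; NE contributions (0, 0, 10), G = 10.
W^NE = Σw_i − G^NE + (Σα_i)·G^NE = 37 + 2.28·10 = 59.8.
Planner: ∂(Σu_j)/∂g_i = Σα_j − 1 = 2.28 > 0, so everyone contributes w_i; G^SO = 37, W^SO = 37 + 2.28·37 = 121.36.
Deadweight loss = 61.56.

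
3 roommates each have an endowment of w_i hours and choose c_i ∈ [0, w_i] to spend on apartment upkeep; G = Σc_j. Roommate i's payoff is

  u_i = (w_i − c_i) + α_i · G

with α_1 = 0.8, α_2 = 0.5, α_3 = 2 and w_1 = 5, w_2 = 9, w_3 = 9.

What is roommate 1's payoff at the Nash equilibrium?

∂u_i/∂c_i = α_i − 1, so roommate i contributes w_i if α_i > 1, else 0.
α_i > 1 for i ∈ {3}; NE contributions (0, 0, 9), G = 9.
u_1 = (5 − 0) + 0.8·9 = 12.2.

12.2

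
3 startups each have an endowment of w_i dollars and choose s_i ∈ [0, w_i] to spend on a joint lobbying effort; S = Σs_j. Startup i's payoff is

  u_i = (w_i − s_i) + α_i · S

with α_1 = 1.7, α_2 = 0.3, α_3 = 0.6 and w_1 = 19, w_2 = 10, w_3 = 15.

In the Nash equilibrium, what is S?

19

∂u_i/∂s_i = α_i − 1, so startup i contributes w_i if α_i > 1, else 0.
α_i > 1 for i ∈ {1}; NE contributions (19, 0, 0), S = 19.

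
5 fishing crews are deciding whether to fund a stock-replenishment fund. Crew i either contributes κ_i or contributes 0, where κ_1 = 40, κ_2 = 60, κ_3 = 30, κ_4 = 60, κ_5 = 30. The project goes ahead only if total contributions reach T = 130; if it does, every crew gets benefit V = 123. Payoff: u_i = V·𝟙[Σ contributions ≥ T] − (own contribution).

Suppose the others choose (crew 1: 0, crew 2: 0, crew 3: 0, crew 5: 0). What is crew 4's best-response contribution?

0

Others' total = 0. Even contributing 60 gives 60 < 130: no benefit either way.
Best response: 0.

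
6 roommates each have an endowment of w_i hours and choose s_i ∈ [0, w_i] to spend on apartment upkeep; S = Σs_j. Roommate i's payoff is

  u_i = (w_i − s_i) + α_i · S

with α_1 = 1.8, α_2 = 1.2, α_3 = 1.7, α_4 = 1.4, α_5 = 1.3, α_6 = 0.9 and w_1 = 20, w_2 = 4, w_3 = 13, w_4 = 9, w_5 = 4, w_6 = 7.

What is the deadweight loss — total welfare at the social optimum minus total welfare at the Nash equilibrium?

51.1

∂u_i/∂s_i = α_i − 1, so roommate i contributes w_i if α_i > 1, else 0.
α_i > 1 for i ∈ {1, 2, 3, 4, 5}; NE contributions (20, 4, 13, 9, 4, 0), S = 50.
W^NE = Σw_i − S^NE + (Σα_i)·S^NE = 57 + 7.3·50 = 422.
Planner: ∂(Σu_j)/∂s_i = Σα_j − 1 = 7.3 > 0, so everyone contributes w_i; S^SO = 57, W^SO = 57 + 7.3·57 = 473.1.
Deadweight loss = 51.1.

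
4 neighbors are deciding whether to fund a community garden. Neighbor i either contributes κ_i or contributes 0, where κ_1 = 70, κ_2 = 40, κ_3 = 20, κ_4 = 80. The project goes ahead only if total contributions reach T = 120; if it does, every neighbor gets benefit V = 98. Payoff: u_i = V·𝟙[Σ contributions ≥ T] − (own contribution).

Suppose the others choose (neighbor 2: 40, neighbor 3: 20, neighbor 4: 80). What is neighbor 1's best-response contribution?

0

Others' total = 140 ≥ 120; contributing adds cost 70 for no extra benefit.
Best response: 0.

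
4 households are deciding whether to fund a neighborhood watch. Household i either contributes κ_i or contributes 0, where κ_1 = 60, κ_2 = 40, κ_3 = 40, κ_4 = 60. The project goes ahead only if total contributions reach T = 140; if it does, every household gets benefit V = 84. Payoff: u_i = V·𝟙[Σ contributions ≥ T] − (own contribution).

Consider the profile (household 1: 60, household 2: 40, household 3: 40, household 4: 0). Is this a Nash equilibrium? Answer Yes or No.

Total = 140 ≥ 140: provided.
Household 1 (pledges 60, payoff 24): dropping to 0 → total 80, payoff 0. No gain.
Household 2 (pledges 40, payoff 44): dropping to 0 → total 100, payoff 0. No gain.
Household 3 (pledges 40, payoff 44): dropping to 0 → total 100, payoff 0. No gain.
Household 4 (pledges 0, payoff 84): pledging 60 → total 200, payoff 24. No gain.

Yes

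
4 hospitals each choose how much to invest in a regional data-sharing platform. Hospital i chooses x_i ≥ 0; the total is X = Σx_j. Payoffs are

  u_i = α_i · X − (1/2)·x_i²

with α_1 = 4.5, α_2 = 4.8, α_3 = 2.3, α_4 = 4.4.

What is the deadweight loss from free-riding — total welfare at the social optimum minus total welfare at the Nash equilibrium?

289.97

Hospital i's FOC: ∂u_i/∂x_i = α_i − x_i = 0, so x_i* = α_i.
NE contributions = (4.5, 4.8, 2.3, 4.4); X = 16.
W^NE = (Σα)·X − ½Σα_i² = 16² − ½·67.94 = 222.03.
Planner sets x_i = Σα_j = 16 for every i, so X^SO = 4·16 = 64.
W^SO = (Σα)·X^SO − ½·4·(Σα)² = (4/2)·16² = 512.
Deadweight loss = W^SO − W^NE = 289.97.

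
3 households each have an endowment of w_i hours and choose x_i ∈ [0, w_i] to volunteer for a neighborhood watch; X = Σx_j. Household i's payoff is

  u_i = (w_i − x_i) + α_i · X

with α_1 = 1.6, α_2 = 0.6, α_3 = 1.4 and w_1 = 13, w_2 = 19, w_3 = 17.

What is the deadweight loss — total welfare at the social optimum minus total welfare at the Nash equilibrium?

49.4

∂u_i/∂x_i = α_i − 1, so household i contributes w_i if α_i > 1, else 0.
α_i > 1 for i ∈ {1, 3}; NE contributions (13, 0, 17), X = 30.
W^NE = Σw_i − X^NE + (Σα_i)·X^NE = 49 + 2.6·30 = 127.
Planner: ∂(Σu_j)/∂x_i = Σα_j − 1 = 2.6 > 0, so everyone contributes w_i; X^SO = 49, W^SO = 49 + 2.6·49 = 176.4.
Deadweight loss = 49.4.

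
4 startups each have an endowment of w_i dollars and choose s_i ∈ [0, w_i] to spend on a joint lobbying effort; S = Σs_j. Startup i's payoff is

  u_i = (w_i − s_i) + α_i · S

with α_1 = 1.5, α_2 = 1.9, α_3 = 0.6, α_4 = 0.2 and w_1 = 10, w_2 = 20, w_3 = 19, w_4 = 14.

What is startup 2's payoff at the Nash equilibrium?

∂u_i/∂s_i = α_i − 1, so startup i contributes w_i if α_i > 1, else 0.
α_i > 1 for i ∈ {1, 2}; NE contributions (10, 20, 0, 0), S = 30.
u_2 = (20 − 20) + 1.9·30 = 57.

57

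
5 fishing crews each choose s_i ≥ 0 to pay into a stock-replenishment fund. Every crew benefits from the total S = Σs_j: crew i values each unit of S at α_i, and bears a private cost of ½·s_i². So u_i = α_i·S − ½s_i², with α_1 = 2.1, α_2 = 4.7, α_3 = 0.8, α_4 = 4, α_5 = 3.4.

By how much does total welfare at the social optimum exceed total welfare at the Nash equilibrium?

Crew i's FOC: ∂u_i/∂s_i = α_i − s_i = 0, so s_i* = α_i.
NE contributions = (2.1, 4.7, 0.8, 4, 3.4); S = 15.
W^NE = (Σα)·S − ½Σα_i² = 15² − ½·54.7 = 197.65.
Planner sets s_i = Σα_j = 15 for every i, so S^SO = 5·15 = 75.
W^SO = (Σα)·S^SO − ½·5·(Σα)² = (5/2)·15² = 562.5.
Deadweight loss = W^SO − W^NE = 364.85.

364.85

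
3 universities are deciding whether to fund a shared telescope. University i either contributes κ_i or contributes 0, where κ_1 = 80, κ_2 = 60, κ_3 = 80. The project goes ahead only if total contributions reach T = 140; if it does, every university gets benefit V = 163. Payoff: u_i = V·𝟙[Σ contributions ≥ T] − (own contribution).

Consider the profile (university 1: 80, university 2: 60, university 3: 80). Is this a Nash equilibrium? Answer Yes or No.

Total = 220 ≥ 140: provided.
University 1 (pledges 80, payoff 83): dropping to 0 → total 140, payoff 163. Profitable deviation.

No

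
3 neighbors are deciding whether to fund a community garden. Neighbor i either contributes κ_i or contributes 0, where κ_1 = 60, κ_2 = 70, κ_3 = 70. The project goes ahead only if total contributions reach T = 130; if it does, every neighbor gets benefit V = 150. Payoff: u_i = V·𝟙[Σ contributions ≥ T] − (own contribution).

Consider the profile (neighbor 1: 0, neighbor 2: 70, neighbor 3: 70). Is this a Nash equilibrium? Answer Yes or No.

Total = 140 ≥ 130: provided.
Neighbor 1 (pledges 0, payoff 150): pledging 60 → total 200, payoff 90. No gain.
Neighbor 2 (pledges 70, payoff 80): dropping to 0 → total 70, payoff 0. No gain.
Neighbor 3 (pledges 70, payoff 80): dropping to 0 → total 70, payoff 0. No gain.

Yes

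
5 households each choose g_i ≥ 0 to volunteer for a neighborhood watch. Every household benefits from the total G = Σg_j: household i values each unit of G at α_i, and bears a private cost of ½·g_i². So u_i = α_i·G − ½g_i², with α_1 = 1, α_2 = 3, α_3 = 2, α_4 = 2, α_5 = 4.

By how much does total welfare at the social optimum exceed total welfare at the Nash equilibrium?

Household i's FOC: ∂u_i/∂g_i = α_i − g_i = 0, so g_i* = α_i.
NE contributions = (1, 3, 2, 2, 4); G = 12.
W^NE = (Σα)·G − ½Σα_i² = 12² − ½·34 = 127.
Planner sets g_i = Σα_j = 12 for every i, so G^SO = 5·12 = 60.
W^SO = (Σα)·G^SO − ½·5·(Σα)² = (5/2)·12² = 360.
Deadweight loss = W^SO − W^NE = 233.

233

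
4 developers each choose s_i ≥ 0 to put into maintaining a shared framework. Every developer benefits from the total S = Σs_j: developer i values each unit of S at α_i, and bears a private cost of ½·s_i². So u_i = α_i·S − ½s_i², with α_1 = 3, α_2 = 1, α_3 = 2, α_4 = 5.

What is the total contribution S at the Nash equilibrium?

11

Developer i's FOC: ∂u_i/∂s_i = α_i − s_i = 0, so s_i* = α_i.
NE contributions = (3, 1, 2, 5); S = 11.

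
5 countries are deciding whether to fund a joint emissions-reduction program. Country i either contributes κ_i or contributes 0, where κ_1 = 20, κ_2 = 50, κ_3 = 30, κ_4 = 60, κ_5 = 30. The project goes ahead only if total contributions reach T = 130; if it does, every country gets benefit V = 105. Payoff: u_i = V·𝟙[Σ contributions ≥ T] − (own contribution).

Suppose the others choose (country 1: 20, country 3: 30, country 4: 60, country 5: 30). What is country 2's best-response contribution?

0

Others' total = 140 ≥ 130; contributing adds cost 50 for no extra benefit.
Best response: 0.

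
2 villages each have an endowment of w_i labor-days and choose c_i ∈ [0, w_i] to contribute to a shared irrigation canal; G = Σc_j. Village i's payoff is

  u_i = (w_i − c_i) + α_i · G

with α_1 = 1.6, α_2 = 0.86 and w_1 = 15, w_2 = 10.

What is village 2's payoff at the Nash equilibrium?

∂u_i/∂c_i = α_i − 1, so village i contributes w_i if α_i > 1, else 0.
α_i > 1 for i ∈ {1}; NE contributions (15, 0), G = 15.
u_2 = (10 − 0) + 0.86·15 = 22.9.

22.9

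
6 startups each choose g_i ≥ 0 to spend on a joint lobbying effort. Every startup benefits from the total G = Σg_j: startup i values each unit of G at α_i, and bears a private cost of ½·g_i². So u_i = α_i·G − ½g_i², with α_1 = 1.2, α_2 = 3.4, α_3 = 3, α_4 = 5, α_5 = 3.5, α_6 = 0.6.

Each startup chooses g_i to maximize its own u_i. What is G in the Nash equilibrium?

16.7

Startup i's FOC: ∂u_i/∂g_i = α_i − g_i = 0, so g_i* = α_i.
NE contributions = (1.2, 3.4, 3, 5, 3.5, 0.6); G = 16.7.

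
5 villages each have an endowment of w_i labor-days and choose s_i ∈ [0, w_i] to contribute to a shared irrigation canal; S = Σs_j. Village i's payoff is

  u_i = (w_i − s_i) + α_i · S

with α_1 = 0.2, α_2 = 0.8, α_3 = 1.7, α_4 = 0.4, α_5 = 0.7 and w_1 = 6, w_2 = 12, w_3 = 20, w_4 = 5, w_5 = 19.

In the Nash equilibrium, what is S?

20

∂u_i/∂s_i = α_i − 1, so village i contributes w_i if α_i > 1, else 0.
α_i > 1 for i ∈ {3}; NE contributions (0, 0, 20, 0, 0), S = 20.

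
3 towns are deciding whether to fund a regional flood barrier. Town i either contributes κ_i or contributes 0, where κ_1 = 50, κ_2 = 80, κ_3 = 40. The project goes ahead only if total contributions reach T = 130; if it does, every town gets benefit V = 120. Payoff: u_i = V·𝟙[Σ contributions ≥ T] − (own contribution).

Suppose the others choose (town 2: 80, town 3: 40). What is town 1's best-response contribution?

50

Others' total = 120. Contributing 50 brings total to 170 ≥ 130: gain V − κ_1 = 70.
Best response: 50.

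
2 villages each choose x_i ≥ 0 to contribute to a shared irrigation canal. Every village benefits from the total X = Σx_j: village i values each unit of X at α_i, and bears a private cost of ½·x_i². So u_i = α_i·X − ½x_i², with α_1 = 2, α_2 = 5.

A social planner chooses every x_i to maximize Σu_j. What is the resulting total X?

Planner FOC: ∂(Σu_j)/∂x_i = (Σα_j) − x_i = 0, so x_i^SO = Σα_j = 7 for every i; X^SO = 14.

14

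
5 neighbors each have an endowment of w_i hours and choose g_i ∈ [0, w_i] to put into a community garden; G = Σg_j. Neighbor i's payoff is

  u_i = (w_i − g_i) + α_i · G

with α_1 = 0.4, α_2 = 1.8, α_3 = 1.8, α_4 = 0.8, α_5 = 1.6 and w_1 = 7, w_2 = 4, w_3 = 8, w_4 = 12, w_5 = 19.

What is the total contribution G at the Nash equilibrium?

31

∂u_i/∂g_i = α_i − 1, so neighbor i contributes w_i if α_i > 1, else 0.
α_i > 1 for i ∈ {2, 3, 5}; NE contributions (0, 4, 8, 0, 19), G = 31.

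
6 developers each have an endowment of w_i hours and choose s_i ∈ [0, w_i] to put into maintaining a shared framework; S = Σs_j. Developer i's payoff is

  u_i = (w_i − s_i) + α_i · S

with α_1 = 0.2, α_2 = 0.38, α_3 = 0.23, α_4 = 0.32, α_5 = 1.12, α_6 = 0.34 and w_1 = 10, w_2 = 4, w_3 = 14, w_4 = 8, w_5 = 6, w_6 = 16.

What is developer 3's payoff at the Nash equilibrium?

∂u_i/∂s_i = α_i − 1, so developer i contributes w_i if α_i > 1, else 0.
α_i > 1 for i ∈ {5}; NE contributions (0, 0, 0, 0, 6, 0), S = 6.
u_3 = (14 − 0) + 0.23·6 = 15.38.

15.38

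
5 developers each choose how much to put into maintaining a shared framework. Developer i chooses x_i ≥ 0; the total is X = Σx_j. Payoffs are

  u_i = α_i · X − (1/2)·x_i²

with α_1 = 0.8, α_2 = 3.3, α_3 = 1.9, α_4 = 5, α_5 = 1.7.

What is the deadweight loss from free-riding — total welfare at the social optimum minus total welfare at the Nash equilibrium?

263.45

Developer i's FOC: ∂u_i/∂x_i = α_i − x_i = 0, so x_i* = α_i.
NE contributions = (0.8, 3.3, 1.9, 5, 1.7); X = 12.7.
W^NE = (Σα)·X − ½Σα_i² = 12.7² − ½·43.03 = 139.775.
Planner sets x_i = Σα_j = 12.7 for every i, so X^SO = 5·12.7 = 63.5.
W^SO = (Σα)·X^SO − ½·5·(Σα)² = (5/2)·12.7² = 403.225.
Deadweight loss = W^SO − W^NE = 263.45.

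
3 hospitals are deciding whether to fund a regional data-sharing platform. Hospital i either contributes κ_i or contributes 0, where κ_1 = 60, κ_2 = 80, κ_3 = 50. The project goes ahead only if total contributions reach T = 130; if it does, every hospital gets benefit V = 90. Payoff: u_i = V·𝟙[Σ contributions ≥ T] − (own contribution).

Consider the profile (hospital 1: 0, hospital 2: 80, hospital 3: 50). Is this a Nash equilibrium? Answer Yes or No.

Total = 130 ≥ 130: provided.
Hospital 1 (pledges 0, payoff 90): pledging 60 → total 190, payoff 30. No gain.
Hospital 2 (pledges 80, payoff 10): dropping to 0 → total 50, payoff 0. No gain.
Hospital 3 (pledges 50, payoff 40): dropping to 0 → total 80, payoff 0. No gain.

Yes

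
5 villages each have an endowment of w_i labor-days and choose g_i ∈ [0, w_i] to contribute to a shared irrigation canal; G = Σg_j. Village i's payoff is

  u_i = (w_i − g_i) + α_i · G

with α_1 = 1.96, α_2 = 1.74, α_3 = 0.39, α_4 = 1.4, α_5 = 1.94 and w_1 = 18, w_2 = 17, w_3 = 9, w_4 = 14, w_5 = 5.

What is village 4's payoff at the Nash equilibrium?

∂u_i/∂g_i = α_i − 1, so village i contributes w_i if α_i > 1, else 0.
α_i > 1 for i ∈ {1, 2, 4, 5}; NE contributions (18, 17, 0, 14, 5), G = 54.
u_4 = (14 − 14) + 1.4·54 = 75.6.

75.6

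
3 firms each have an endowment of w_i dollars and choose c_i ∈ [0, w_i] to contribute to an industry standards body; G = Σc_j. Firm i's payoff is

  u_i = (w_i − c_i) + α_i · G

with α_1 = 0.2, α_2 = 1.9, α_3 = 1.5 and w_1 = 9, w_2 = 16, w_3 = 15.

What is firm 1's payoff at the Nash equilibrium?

∂u_i/∂c_i = α_i − 1, so firm i contributes w_i if α_i > 1, else 0.
α_i > 1 for i ∈ {2, 3}; NE contributions (0, 16, 15), G = 31.
u_1 = (9 − 0) + 0.2·31 = 15.2.

15.2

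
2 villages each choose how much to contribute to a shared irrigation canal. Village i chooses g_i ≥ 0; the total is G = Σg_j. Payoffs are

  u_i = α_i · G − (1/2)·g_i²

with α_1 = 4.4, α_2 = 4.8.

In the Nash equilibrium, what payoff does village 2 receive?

32.64

Village i's FOC: ∂u_i/∂g_i = α_i − g_i = 0, so g_i* = α_i.
NE contributions = (4.4, 4.8); G = 9.2.
u_2 = α_2·G − ½·(g_2)² = 4.8·9.2 − ½·4.8² = 32.64.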